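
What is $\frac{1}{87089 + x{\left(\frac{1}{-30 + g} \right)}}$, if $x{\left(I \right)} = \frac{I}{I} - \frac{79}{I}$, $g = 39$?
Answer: $\frac{1}{86379} \approx 1.1577 \cdot 10^{-5}$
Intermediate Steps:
$x{\left(I \right)} = 1 - \frac{79}{I}$
$\frac{1}{87089 + x{\left(\frac{1}{-30 + g} \right)}} = \frac{1}{87089 + \frac{-79 + \frac{1}{-30 + 39}}{\frac{1}{-30 + 39}}} = \frac{1}{87089 + \frac{-79 + \frac{1}{9}}{\frac{1}{9}}} = \frac{1}{87089 + \frac{1}{\frac{1}{9}} \left(-79 + \frac{1}{9}\right)} = \frac{1}{87089 + 9 \left(- \frac{710}{9}\right)} = \frac{1}{87089 - 710} = \frac{1}{86379}$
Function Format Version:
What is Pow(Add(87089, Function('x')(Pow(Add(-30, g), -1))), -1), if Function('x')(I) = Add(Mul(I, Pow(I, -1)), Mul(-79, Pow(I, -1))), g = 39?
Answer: Rational(1, 86379) ≈ 1.1577e-5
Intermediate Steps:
Function('x')(I) = Add(1, Mul(-79, Pow(I, -1)))
Pow(Add(87089, Function('x')(Pow(Add(-30, g), -1))), -1) = Pow(Add(87089, Mul(Pow(Pow(Add(-30, 39), -1), -1), Add(-79, Pow(Add(-30, 39), -1)))), -1) = Pow(Add(87089, Mul(Pow(Pow(9, -1), -1), Add(-79, Pow(9, -1)))), -1) = Pow(Add(87089, Mul(Pow(Rational(1, 9), -1), Add(-79, Rational(1, 9)))), -1) = Pow(Add(87089, Mul(9, Rational(-710, 9))), -1) = Pow(Add(87089, -710), -1) = Pow(86379, -1) = Rational(1, 86379)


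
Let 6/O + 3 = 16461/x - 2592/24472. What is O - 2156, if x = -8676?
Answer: -31827047756/14753875 ≈ -2157.2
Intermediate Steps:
O = -17693256/14753875 (O = 6/(-3 + (16461/(-8676) - 2592/24472)) = 6/(-3 + (16461*(-1/8676) - 2592*1/24472)) = 6/(-3 + (-1829/964 - 324/3059)) = 6/(-3 - 5907247/2948876) = 6/(-14753875/2948876) = 6*(-2948876/14753875) = -17693256/14753875 ≈ -1.1992)
O - 2156 = -17693256/14753875 - 2156 = -31827047756/14753875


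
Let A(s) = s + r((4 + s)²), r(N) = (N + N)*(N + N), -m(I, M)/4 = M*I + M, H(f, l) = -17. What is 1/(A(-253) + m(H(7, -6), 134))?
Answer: 1/15376504327 ≈ 6.5034e-11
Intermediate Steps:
m(I, M) = -4*M - 4*I*M (m(I, M) = -4*(M*I + M) = -4*(I*M + M) = -4*(M + I*M) = -4*M - 4*I*M)
r(N) = 4*N² (r(N) = (2*N)*(2*N) = 4*N²)
A(s) = s + 4*(4 + s)⁴ (A(s) = s + 4*((4 + s)²)² = s + 4*(4 + s)⁴)
1/(A(-253) + m(H(7, -6), 134)) = 1/((-253 + 4*(4 - 253)⁴) - 4*134*(1 - 17)) = 1/((-253 + 4*(-249)⁴) - 4*134*(-16)) = 1/((-253 + 4*3844124001) + 8576) = 1/((-253 + 15376496004) + 8576) = 1/(15376495751 + 8576) = 1/15376504327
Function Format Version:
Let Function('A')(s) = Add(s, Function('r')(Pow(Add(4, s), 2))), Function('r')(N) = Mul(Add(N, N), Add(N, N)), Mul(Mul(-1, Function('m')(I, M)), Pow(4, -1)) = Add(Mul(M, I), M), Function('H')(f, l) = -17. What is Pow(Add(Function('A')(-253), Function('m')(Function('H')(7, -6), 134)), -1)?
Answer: Rational(1, 15376504327) ≈ 6.5034e-11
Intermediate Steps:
Function('m')(I, M) = Add(Mul(-4, M), Mul(-4, I, M)) (Function('m')(I, M) = Mul(-4, Add(Mul(M, I), M)) = Mul(-4, Add(Mul(I, M), M)) = Mul(-4, Add(M, Mul(I, M))) = Add(Mul(-4, M), Mul(-4, I, M)))
Function('r')(N) = Mul(4, Pow(N, 2)) (Function('r')(N) = Mul(Mul(2, N), Mul(2, N)) = Mul(4, Pow(N, 2)))
Function('A')(s) = Add(s, Mul(4, Pow(Add(4, s), 4))) (Function('A')(s) = Add(s, Mul(4, Pow(Pow(Add(4, s), 2), 2))) = Add(s, Mul(4, Pow(Add(4, s), 4))))
Pow(Add(Function('A')(-253), Function('m')(Function('H')(7, -6), 134)), -1) = Pow(Add(Add(-253, Mul(4, Pow(Add(4, -253), 4))), Mul(-4, 134, Add(1, -17))), -1) = Pow(Add(Add(-253, Mul(4, Pow(-249, 4))), Mul(-4, 134, -16)), -1) = Pow(Add(Add(-253, Mul(4, 3844124001)), 8576), -1) = Pow(Add(Add(-253, 15376496004), 8576), -1) = Pow(Add(15376495751, 8576), -1) = Pow(15376504327, -1) = Rational(1, 15376504327)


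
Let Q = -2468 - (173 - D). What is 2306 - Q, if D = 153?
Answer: 4794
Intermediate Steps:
Q = -2488 (Q = -2468 - (173 - 1*153) = -2468 - (173 - 153) = -2468 - 1*20 = -2468 - 20 = -2488)
2306 - Q = 2306 - 1*(-2488) = 2306 + 2488 = 4794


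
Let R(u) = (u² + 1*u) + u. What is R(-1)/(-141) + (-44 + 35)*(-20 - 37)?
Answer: 72334/141 ≈ 513.01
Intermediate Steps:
R(u) = u² + 2*u (R(u) = (u² + u) + u = (u + u²) + u = u² + 2*u)
R(-1)/(-141) + (-44 + 35)*(-20 - 37) = (-(2 - 1))/(-141) + (-44 + 35)*(-20 - 37) = -(-1)/141 - 9*(-57) = -1/141*(-1) + 513 = 1/141 + 513 = 72334/141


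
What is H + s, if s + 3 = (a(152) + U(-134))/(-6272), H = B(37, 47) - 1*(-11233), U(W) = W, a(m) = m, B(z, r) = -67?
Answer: 35007159/3136 ≈ 11163.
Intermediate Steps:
H = 11166 (H = -67 - 1*(-11233) = -67 + 11233 = 11166)
s = -9417/3136 (s = -3 + (152 - 134)/(-6272) = -3 + 18*(-1/6272) = -3 - 9/3136 = -9417/3136 ≈ -3.0029)
H + s = 11166 - 9417/3136 = 35007159/3136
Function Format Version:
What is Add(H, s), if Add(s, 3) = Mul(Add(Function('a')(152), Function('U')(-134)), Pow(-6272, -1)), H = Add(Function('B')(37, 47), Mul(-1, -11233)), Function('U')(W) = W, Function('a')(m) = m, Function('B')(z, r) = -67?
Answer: Rational(35007159, 3136) ≈ 11163.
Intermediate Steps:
H = 11166 (H = Add(-67, Mul(-1, -11233)) = Add(-67, 11233) = 11166)
s = Rational(-9417, 3136) (s = Add(-3, Mul(Add(152, -134), Pow(-6272, -1))) = Add(-3, Mul(18, Rational(-1, 6272))) = Add(-3, Rational(-9, 3136)) = Rational(-9417, 3136) ≈ -3.0029)
Add(H, s) = Add(11166, Rational(-9417, 3136)) = Rational(35007159, 3136)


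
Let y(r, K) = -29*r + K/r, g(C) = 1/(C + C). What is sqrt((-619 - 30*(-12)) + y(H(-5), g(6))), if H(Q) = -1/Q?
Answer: I*sqrt(237945)/30 ≈ 16.26*I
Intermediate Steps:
g(C) = 1/(2*C)
sqrt((-619 - 30*(-12)) + y(H(-5), g(6))) = sqrt((-619 - 30*(-12)) + (-(-29)/(-5) + ((1/2)/6)/((-1/(-5))))) = sqrt((-619 + 360) + (-(-29)*(-1)/5 + ((1/2)*(1/6))/((-1*(-1/5))))) = sqrt(-259 + (-29*1/5 + 1/(12*(1/5)))) = sqrt(-259 + (-29/5 + (1/12)*5)) = sqrt(-259 + (-29/5 + 5/12)) = sqrt(-259 - 323/60) = sqrt(-15863/60) = I*sqrt(237945)/30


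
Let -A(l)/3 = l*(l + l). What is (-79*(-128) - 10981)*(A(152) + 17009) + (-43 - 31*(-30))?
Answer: 105684322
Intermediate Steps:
A(l) = -6*l**2 (A(l) = -3*l*(l + l) = -3*l*2*l = -6*l**2)
(-79*(-128) - 10981)*(A(152) + 17009) + (-43 - 31*(-30)) = (-79*(-128) - 10981)*(-6*152**2 + 17009) + (-43 - 31*(-30)) = (10112 - 10981)*(-6*23104 + 17009) + (-43 + 930) = -869*(-138624 + 17009) + 887 = -869*(-121615) + 887 = 105683435 + 887 = 105684322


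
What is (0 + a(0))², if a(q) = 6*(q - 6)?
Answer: 1296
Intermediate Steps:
a(q) = -36 + 6*q (a(q) = 6*(-6 + q) = -36 + 6*q)
(0 + a(0))² = (0 + (-36 + 6*0))² = (0 + (-36 + 0))² = (0 - 36)² = (-36)² = 1296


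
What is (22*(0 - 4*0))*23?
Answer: 0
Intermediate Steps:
(22*(0 - 4*0))*23 = (22*(0 + 0))*23 = (22*0)*23 = 0*23 = 0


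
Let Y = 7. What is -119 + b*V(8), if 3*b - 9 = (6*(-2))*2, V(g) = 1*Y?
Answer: -154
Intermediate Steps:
V(g) = 7 (V(g) = 1*7 = 7)
b = -5 (b = 3 + ((6*(-2))*2)/3 = 3 + (-12*2)/3 = 3 + (⅓)*(-24) = 3 - 8 = -5)
-119 + b*V(8) = -119 - 5*7 = -119 - 35 = -154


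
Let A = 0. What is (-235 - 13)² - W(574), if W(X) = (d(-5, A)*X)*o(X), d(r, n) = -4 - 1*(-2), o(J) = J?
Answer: 720456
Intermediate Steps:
d(r, n) = -2 (d(r, n) = -4 + 2 = -2)
W(X) = -2*X² (W(X) = (-2*X)*X = -2*X²)
(-235 - 13)² - W(574) = (-235 - 13)² - (-2)*574² = (-248)² - (-2)*329476 = 61504 - 1*(-658952) = 61504 + 658952 = 720456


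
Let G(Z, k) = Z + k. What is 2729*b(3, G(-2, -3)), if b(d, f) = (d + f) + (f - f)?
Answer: -5458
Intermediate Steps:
b(d, f) = d + f (b(d, f) = (d + f) + 0 = d + f)
2729*b(3, G(-2, -3)) = 2729*(3 + (-2 - 3)) = 2729*(3 - 5) = 2729*(-2) = -5458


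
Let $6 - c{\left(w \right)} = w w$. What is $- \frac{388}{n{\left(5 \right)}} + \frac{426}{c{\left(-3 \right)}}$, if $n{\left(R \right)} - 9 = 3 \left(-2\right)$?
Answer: $- \frac{814}{3} \approx -271.33$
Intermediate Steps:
$c{\left(w \right)} = 6 - w^{2}$ ($c{\left(w \right)} = 6 - w w = 6 - w^{2}$)
$n{\left(R \right)} = 3$ ($n{\left(R \right)} = 9 + 3 \left(-2\right) = 9 - 6 = 3$)
$- \frac{388}{n{\left(5 \right)}} + \frac{426}{c{\left(-3 \right)}} = - \frac{388}{3} + \frac{426}{6 - \left(-3\right)^{2}} = \left(-388\right) \frac{1}{3} + \frac{426}{6 - 9} = - \frac{388}{3} + \frac{426}{6 - 9} = - \frac{388}{3} + \frac{426}{-3} = - \frac{388}{3} + 426 \left(- \frac{1}{3}\right) = - \frac{388}{3} - 142 = - \frac{814}{3}$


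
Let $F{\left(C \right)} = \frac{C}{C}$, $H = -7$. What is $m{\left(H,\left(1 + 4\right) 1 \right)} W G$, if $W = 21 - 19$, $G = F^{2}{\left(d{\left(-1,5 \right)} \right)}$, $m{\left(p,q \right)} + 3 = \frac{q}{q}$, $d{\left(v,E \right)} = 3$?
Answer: $-4$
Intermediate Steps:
$F{\left(C \right)} = 1$
$m{\left(p,q \right)} = -2$ ($m{\left(p,q \right)} = -3 + \frac{q}{q} = -3 + 1 = -2$)
$G = 1$ ($G = 1^{2} = 1$)
$W = 2$
$m{\left(H,\left(1 + 4\right) 1 \right)} W G = \left(-2\right) 2 \cdot 1 = \left(-4\right) 1 = -4$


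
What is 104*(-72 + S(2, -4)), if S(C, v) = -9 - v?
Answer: -8008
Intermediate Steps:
104*(-72 + S(2, -4)) = 104*(-72 + (-9 - 1*(-4))) = 104*(-72 + (-9 + 4)) = 104*(-72 - 5) = 104*(-77) = -8008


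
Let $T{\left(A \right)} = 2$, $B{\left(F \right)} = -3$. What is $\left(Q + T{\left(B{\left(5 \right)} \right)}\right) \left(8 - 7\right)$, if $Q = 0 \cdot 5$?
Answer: $2$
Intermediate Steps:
$Q = 0$
$\left(Q + T{\left(B{\left(5 \right)} \right)}\right) \left(8 - 7\right) = \left(0 + 2\right) \left(8 - 7\right) = 2 \cdot 1 = 2$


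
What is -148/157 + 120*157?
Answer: 2957732/157 ≈ 18839.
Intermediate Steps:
-148/157 + 120*157 = -148*1/157 + 18840 = -148/157 + 18840 = 2957732/157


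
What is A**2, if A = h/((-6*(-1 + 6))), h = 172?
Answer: 7396/225 ≈ 32.871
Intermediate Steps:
A = -86/15 (A = 172/((-6*(-1 + 6))) = 172/((-6*5)) = 172/(-30) = 172*(-1/30) = -86/15 ≈ -5.7333)
A**2 = (-86/15)**2 = 7396/225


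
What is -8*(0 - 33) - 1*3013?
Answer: -2749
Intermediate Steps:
-8*(0 - 33) - 1*3013 = -8*(-33) - 3013 = 264 - 3013 = -2749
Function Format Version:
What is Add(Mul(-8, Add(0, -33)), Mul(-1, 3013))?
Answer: -2749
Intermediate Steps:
Add(Mul(-8, Add(0, -33)), Mul(-1, 3013)) = Add(Mul(-8, -33), -3013) = Add(264, -3013) = -2749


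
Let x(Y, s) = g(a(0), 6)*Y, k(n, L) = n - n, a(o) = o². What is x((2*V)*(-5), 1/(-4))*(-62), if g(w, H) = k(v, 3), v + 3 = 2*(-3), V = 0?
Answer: 0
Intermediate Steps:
v = -9 (v = -3 + 2*(-3) = -3 - 6 = -9)
k(n, L) = 0
g(w, H) = 0
x(Y, s) = 0 (x(Y, s) = 0*Y = 0)
x((2*V)*(-5), 1/(-4))*(-62) = 0*(-62) = 0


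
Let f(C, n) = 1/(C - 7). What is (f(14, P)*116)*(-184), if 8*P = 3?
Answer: -21344/7 ≈ -3049.1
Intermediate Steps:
P = 3/8 (P = (⅛)*3 = 3/8 ≈ 0.37500)
f(C, n) = 1/(-7 + C)
(f(14, P)*116)*(-184) = (116/(-7 + 14))*(-184) = (116/7)*(-184) = -21344/7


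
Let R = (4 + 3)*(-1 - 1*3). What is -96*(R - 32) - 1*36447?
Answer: -30687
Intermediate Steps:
R = -28 (R = 7*(-1 - 3) = 7*(-4) = -28)
-96*(R - 32) - 1*36447 = -96*(-28 - 32) - 1*36447 = -96*(-60) - 36447 = 5760 - 36447 = -30687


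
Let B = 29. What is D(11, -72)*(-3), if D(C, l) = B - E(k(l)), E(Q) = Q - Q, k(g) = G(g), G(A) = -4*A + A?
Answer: -87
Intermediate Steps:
G(A) = -3*A
k(g) = -3*g
E(Q) = 0
D(C, l) = 29 (D(C, l) = 29 - 1*0 = 29 + 0 = 29)
D(11, -72)*(-3) = 29*(-3) = -87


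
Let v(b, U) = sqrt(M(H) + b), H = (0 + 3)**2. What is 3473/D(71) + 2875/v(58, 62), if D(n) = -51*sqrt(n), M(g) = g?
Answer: -3473*sqrt(71)/3621 + 2875*sqrt(67)/67 ≈ 343.16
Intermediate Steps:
H = 9 (H = 3**2 = 9)
v(b, U) = sqrt(9 + b)
3473/D(71) + 2875/v(58, 62) = 3473/((-51*sqrt(71))) + 2875/(sqrt(9 + 58)) = 3473*(-sqrt(71)/3621) + 2875/(sqrt(67)) = -3473*sqrt(71)/3621 + 2875*(sqrt(67)/67) = -3473*sqrt(71)/3621 + 2875*sqrt(67)/67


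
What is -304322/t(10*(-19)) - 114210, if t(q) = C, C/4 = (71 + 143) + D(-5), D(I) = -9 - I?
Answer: -48120361/420 ≈ -1.1457e+5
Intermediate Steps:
C = 840 (C = 4*((71 + 143) + (-9 - 1*(-5))) = 4*(214 + (-9 + 5)) = 4*(214 - 4) = 4*210 = 840)
t(q) = 840
-304322/t(10*(-19)) - 114210 = -304322/840 - 114210 = -304322*1/840 - 114210 = -152161/420 - 114210 = -48120361/420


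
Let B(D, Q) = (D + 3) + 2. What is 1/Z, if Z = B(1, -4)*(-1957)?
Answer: -1/11742 ≈ -8.5164e-5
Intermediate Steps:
B(D, Q) = 5 + D (B(D, Q) = (3 + D) + 2 = 5 + D)
Z = -11742 (Z = (5 + 1)*(-1957) = 6*(-1957) = -11742)
1/Z = 1/(-11742) = -1/11742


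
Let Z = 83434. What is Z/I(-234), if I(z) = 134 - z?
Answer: 41717/184 ≈ 226.72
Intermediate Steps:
Z/I(-234) = 83434/(134 - 1*(-234)) = 83434/(134 + 234) = 83434/368 = 83434*(1/368) = 41717/184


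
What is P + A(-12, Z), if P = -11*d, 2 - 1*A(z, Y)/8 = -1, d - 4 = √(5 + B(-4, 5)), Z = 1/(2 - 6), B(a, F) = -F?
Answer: -20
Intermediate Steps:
Z = -¼ (Z = 1/(-4) = -¼ ≈ -0.25000)
d = 4 (d = 4 + √(5 - 1*5) = 4 + √(5 - 5) = 4 + √0 = 4 + 0 = 4)
A(z, Y) = 24 (A(z, Y) = 16 - 8*(-1) = 16 + 8 = 24)
P = -44 (P = -11*4 = -44)
P + A(-12, Z) = -44 + 24 = -20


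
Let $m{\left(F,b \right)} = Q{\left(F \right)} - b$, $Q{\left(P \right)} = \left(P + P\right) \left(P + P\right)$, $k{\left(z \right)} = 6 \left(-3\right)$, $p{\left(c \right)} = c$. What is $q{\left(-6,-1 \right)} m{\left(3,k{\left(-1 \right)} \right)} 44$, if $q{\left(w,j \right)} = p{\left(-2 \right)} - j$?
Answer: $-2376$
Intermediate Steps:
$k{\left(z \right)} = -18$
$Q{\left(P \right)} = 4 P^{2}$ ($Q{\left(P \right)} = 2 P 2 P = 4 P^{2}$)
$q{\left(w,j \right)} = -2 - j$
$m{\left(F,b \right)} = - b + 4 F^{2}$ ($m{\left(F,b \right)} = 4 F^{2} - b = - b + 4 F^{2}$)
$q{\left(-6,-1 \right)} m{\left(3,k{\left(-1 \right)} \right)} 44 = \left(-2 - -1\right) \left(\left(-1\right) \left(-18\right) + 4 \cdot 3^{2}\right) 44 = \left(-2 + 1\right) \left(18 + 4 \cdot 9\right) 44 = - (18 + 36) 44 = \left(-1\right) 54 \cdot 44 = \left(-54\right) 44 = -2376$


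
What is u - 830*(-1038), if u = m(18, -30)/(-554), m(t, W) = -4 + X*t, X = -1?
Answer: 238646591/277 ≈ 8.6154e+5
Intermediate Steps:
m(t, W) = -4 - t
u = 11/277 (u = (-4 - 1*18)/(-554) = (-4 - 18)*(-1/554) = -22*(-1/554) = 11/277 ≈ 0.039711)
u - 830*(-1038) = 11/277 - 830*(-1038) = 11/277 + 861540 = 238646591/277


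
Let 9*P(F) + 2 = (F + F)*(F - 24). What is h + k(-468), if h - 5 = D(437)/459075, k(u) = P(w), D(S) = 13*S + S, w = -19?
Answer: 85547093/459075 ≈ 186.35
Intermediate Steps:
D(S) = 14*S
P(F) = -2/9 + 2*F*(-24 + F)/9 (P(F) = -2/9 + ((F + F)*(F - 24))/9 = -2/9 + ((2*F)*(-24 + F))/9 = -2/9 + (2*F*(-24 + F))/9 = -2/9 + 2*F*(-24 + F)/9)
k(u) = 544/3 (k(u) = -2/9 - 16/3*(-19) + (2/9)*(-19)² = -2/9 + 304/3 + (2/9)*361 = -2/9 + 304/3 + 722/9 = 544/3)
h = 2301493/459075 (h = 5 + (14*437)/459075 = 5 + 6118*(1/459075) = 5 + 6118/459075 = 2301493/459075 ≈ 5.0133)
h + k(-468) = 2301493/459075 + 544/3 = 85547093/459075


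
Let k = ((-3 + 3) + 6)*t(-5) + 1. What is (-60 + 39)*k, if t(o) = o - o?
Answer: -21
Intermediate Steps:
t(o) = 0
k = 1 (k = ((-3 + 3) + 6)*0 + 1 = (0 + 6)*0 + 1 = 6*0 + 1 = 0 + 1 = 1)
(-60 + 39)*k = (-60 + 39)*1 = -21*1 = -21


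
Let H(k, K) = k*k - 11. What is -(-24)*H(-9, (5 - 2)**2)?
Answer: 1680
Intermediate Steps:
H(k, K) = -11 + k**2 (H(k, K) = k**2 - 11 = -11 + k**2)
-(-24)*H(-9, (5 - 2)**2) = -(-24)*(-11 + (-9)**2) = -(-24)*(-11 + 81) = -(-24)*70 = -3*(-560) = 1680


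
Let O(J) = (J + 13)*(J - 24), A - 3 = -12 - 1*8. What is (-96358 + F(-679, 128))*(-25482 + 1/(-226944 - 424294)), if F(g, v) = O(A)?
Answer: 114023191792507/46517 ≈ 2.4512e+9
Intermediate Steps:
A = -17 (A = 3 + (-12 - 1*8) = 3 + (-12 - 8) = 3 - 20 = -17)
O(J) = (-24 + J)*(13 + J) (O(J) = (13 + J)*(-24 + J) = (-24 + J)*(13 + J))
F(g, v) = 164 (F(g, v) = -312 + (-17)² - 11*(-17) = -312 + 289 + 187 = 164)
(-96358 + F(-679, 128))*(-25482 + 1/(-226944 - 424294)) = (-96358 + 164)*(-25482 + 1/(-226944 - 424294)) = -96194*(-25482 + 1/(-651238)) = -96194*(-25482 - 1/651238) = -96194*(-16594846717/651238) = 114023191792507/46517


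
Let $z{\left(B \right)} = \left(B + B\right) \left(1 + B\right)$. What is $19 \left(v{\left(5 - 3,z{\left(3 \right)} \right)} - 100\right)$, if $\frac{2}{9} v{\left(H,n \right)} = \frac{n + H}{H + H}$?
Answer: $- \frac{5377}{4} \approx -1344.3$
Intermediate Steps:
$z{\left(B \right)} = 2 B \left(1 + B\right)$
$v{\left(H,n \right)} = \frac{9 \left(H + n\right)}{4 H}$ ($v{\left(H,n \right)} = \frac{9 \frac{n + H}{H + H}}{2} = \frac{9 \frac{H + n}{2 H}}{2} = \frac{9 \left(H + n\right)}{4 H}$)
$19 \left(v{\left(5 - 3,z{\left(3 \right)} \right)} - 100\right) = 19 \left(\frac{9 \left(\left(5 - 3\right) + 2 \cdot 3 \left(1 + 3\right)\right)}{4 \left(5 - 3\right)} - 100\right) = 19 \left(\frac{9 \left(\left(5 - 3\right) + 2 \cdot 3 \cdot 4\right)}{4 \left(5 - 3\right)} - 100\right) = 19 \left(\frac{9 \left(2 + 24\right)}{4 \cdot 2} - 100\right) = 19 \left(\frac{9}{4} \cdot \frac{1}{2} \cdot 26 - 100\right) = 19 \left(\frac{117}{4} - 100\right) = 19 \left(- \frac{283}{4}\right) = - \frac{5377}{4}$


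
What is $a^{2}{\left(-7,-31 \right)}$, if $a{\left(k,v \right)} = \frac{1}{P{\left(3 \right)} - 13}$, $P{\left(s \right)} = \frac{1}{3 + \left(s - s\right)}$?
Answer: $\frac{9}{1444} \approx 0.0062327$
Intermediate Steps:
$P{\left(s \right)} = \frac{1}{3}$ ($P{\left(s \right)} = \frac{1}{3 + 0} = \frac{1}{3}$)
$a{\left(k,v \right)} = - \frac{3}{38}$ ($a{\left(k,v \right)} = \frac{1}{\frac{1}{3} - 13} = \frac{1}{- \frac{38}{3}} = - \frac{3}{38}$)
$a^{2}{\left(-7,-31 \right)} = \left(- \frac{3}{38}\right)^{2} = \frac{9}{1444}$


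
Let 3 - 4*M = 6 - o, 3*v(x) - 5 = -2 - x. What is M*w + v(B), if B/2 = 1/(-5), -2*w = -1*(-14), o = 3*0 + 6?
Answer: -247/60 ≈ -4.1167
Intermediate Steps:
o = 6 (o = 0 + 6 = 6)
w = -7 (w = -(-1)*(-14)/2 = -½*14 = -7)
B = -⅖ (B = 2*(1/(-5)) = 2*(1*(-⅕)) = 2*(-⅕) = -⅖ ≈ -0.40000)
v(x) = 1 - x/3 (v(x) = 5/3 + (-2 - x)/3 = 5/3 + (-⅔ - x/3) = 1 - x/3)
M = ¾ (M = ¾ - (6 - 1*6)/4 = ¾ - (6 - 6)/4 = ¾ - ¼*0 = ¾ + 0 = ¾ ≈ 0.75000)
M*w + v(B) = (¾)*(-7) + (1 - ⅓*(-⅖)) = -21/4 + (1 + 2/15) = -21/4 + 17/15 = -247/60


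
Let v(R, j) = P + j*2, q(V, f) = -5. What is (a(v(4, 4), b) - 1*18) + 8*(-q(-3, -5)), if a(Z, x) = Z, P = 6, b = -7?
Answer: 36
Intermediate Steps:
v(R, j) = 6 + 2*j (v(R, j) = 6 + j*2 = 6 + 2*j)
(a(v(4, 4), b) - 1*18) + 8*(-q(-3, -5)) = ((6 + 2*4) - 1*18) + 8*(-1*(-5)) = ((6 + 8) - 18) + 8*5 = (14 - 18) + 40 = -4 + 40 = 36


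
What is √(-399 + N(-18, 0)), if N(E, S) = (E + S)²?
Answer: 5*I*√3 ≈ 8.6602*I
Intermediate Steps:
√(-399 + N(-18, 0)) = √(-399 + (-18 + 0)²) = √(-399 + (-18)²) = √(-399 + 324) = √(-75) = 5*I*√3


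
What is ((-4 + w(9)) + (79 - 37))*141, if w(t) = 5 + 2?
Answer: 6345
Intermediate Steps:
w(t) = 7
((-4 + w(9)) + (79 - 37))*141 = ((-4 + 7) + (79 - 37))*141 = (3 + 42)*141 = 45*141 = 6345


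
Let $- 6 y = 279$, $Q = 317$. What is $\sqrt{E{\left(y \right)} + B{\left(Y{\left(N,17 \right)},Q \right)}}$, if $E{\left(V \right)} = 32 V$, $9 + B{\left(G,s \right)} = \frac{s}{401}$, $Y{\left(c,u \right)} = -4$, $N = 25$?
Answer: $\frac{2 i \sqrt{60147995}}{401} \approx 38.681 i$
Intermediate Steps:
$B{\left(G,s \right)} = -9 + \frac{s}{401}$
$y = - \frac{93}{2}$ ($y = \left(- \frac{1}{6}\right) 279 = - \frac{93}{2} \approx -46.5$)
$\sqrt{E{\left(y \right)} + B{\left(Y{\left(N,17 \right)},Q \right)}} = \sqrt{32 \left(- \frac{93}{2}\right) + \left(-9 + \frac{1}{401} \cdot 317\right)} = \sqrt{-1488 + \left(-9 + \frac{317}{401}\right)} = \sqrt{-1488 - \frac{3292}{401}} = \sqrt{- \frac{599980}{401}} = \frac{2 i \sqrt{60147995}}{401}$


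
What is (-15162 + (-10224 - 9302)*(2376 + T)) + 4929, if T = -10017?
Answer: 149187933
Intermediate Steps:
(-15162 + (-10224 - 9302)*(2376 + T)) + 4929 = (-15162 + (-10224 - 9302)*(2376 - 10017)) + 4929 = (-15162 - 19526*(-7641)) + 4929 = (-15162 + 149198166) + 4929 = 149183004 + 4929 = 149187933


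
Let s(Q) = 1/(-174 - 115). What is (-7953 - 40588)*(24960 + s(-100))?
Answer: -350147542499/289 ≈ -1.2116e+9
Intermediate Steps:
s(Q) = -1/289 (s(Q) = 1/(-289) = -1/289)
(-7953 - 40588)*(24960 + s(-100)) = (-7953 - 40588)*(24960 - 1/289) = -48541*7213439/289 = -350147542499/289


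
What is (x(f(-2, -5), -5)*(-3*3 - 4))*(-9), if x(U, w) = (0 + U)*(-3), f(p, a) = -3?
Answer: 1053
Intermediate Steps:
x(U, w) = -3*U (x(U, w) = U*(-3) = -3*U)
(x(f(-2, -5), -5)*(-3*3 - 4))*(-9) = ((-3*(-3))*(-3*3 - 4))*(-9) = (9*(-9 - 4))*(-9) = (9*(-13))*(-9) = -117*(-9) = 1053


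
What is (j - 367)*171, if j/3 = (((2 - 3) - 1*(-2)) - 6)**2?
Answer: -49932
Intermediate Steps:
j = 75 (j = 3*(((2 - 3) - 1*(-2)) - 6)**2 = 3*((-1 + 2) - 6)**2 = 3*(1 - 6)**2 = 3*(-5)**2 = 3*25 = 75)
(j - 367)*171 = (75 - 367)*171 = -292*171 = -49932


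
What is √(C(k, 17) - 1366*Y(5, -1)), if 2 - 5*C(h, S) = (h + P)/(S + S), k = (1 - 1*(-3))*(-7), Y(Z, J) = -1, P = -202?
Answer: √9882015/85 ≈ 36.983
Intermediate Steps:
k = -28 (k = (1 + 3)*(-7) = 4*(-7) = -28)
C(h, S) = ⅖ - (-202 + h)/(10*S) (C(h, S) = ⅖ - (h - 202)/(5*(S + S)) = ⅖ - (-202 + h)/(5*(2*S)) = ⅖ - (-202 + h)*1/(2*S)/5 = ⅖ - (-202 + h)/(10*S))
√(C(k, 17) - 1366*Y(5, -1)) = √((⅒)*(202 - 1*(-28) + 4*17)/17 - 1366*(-1)) = √((⅒)*(1/17)*(202 + 28 + 68) + 1366) = √((⅒)*(1/17)*298 + 1366) = √(149/85 + 1366) = √(116259/85) = √9882015/85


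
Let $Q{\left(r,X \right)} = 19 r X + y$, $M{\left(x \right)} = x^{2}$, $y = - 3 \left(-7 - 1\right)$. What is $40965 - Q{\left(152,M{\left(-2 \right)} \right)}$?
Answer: $29389$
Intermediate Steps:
$y = 24$ ($y = \left(-3\right) \left(-8\right) = 24$)
$Q{\left(r,X \right)} = 24 + 19 X r$ ($Q{\left(r,X \right)} = 19 r X + 24 = 19 X r + 24 = 24 + 19 X r$)
$40965 - Q{\left(152,M{\left(-2 \right)} \right)} = 40965 - \left(24 + 19 \left(-2\right)^{2} \cdot 152\right) = 40965 - \left(24 + 19 \cdot 4 \cdot 152\right) = 40965 - \left(24 + 11552\right) = 40965 - 11576 = 29389$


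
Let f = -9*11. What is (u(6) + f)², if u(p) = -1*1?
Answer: 10000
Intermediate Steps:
u(p) = -1
f = -99
(u(6) + f)² = (-1 - 99)² = (-100)² = 10000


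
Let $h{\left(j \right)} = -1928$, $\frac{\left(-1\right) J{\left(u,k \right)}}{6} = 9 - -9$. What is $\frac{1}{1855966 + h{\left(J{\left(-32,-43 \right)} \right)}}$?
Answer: $\frac{1}{1854038} \approx 5.3936 \cdot 10^{-7}$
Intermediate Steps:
$J{\left(u,k \right)} = -108$ ($J{\left(u,k \right)} = - 6 \left(9 - -9\right) = - 6 \left(9 + 9\right) = \left(-6\right) 18 = -108$)
$\frac{1}{1855966 + h{\left(J{\left(-32,-43 \right)} \right)}} = \frac{1}{1855966 - 1928} = \frac{1}{1854038}$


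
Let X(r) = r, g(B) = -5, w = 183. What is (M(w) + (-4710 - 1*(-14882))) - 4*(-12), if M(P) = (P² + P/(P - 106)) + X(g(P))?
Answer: 3365391/77 ≈ 43706.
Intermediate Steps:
M(P) = -5 + P² + P/(-106 + P) (M(P) = (P² + P/(P - 106)) - 5 = (P² + P/(-106 + P)) - 5 = -5 + P² + P/(-106 + P))
(M(w) + (-4710 - 1*(-14882))) - 4*(-12) = ((530 + 183³ - 106*183² - 4*183)/(-106 + 183) + (-4710 - 1*(-14882))) - 4*(-12) = ((530 + 6128487 - 106*33489 - 732)/77 + (-4710 + 14882)) + 48 = ((530 + 6128487 - 3549834 - 732)/77 + 10172) + 48 = ((1/77)*2578451 + 10172) + 48 = (2578451/77 + 10172) + 48 = 3361695/77 + 48 = 3365391/77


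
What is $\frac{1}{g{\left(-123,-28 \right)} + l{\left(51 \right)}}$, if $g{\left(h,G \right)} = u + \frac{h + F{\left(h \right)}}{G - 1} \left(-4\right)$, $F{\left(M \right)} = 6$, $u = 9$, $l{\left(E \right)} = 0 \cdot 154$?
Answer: $- \frac{29}{207} \approx -0.1401$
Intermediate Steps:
$l{\left(E \right)} = 0$
$g{\left(h,G \right)} = 9 - \frac{4 \left(6 + h\right)}{-1 + G}$ ($g{\left(h,G \right)} = 9 + \frac{h + 6}{G - 1} \left(-4\right) = 9 + \frac{6 + h}{-1 + G} \left(-4\right) = 9 - \frac{4 \left(6 + h\right)}{-1 + G}$)
$\frac{1}{g{\left(-123,-28 \right)} + l{\left(51 \right)}} = \frac{1}{\frac{-33 - -492 + 9 \left(-28\right)}{-1 - 28} + 0} = \frac{1}{\frac{-33 + 492 - 252}{-29} + 0} = \frac{1}{\left(- \frac{1}{29}\right) 207 + 0} = \frac{1}{- \frac{207}{29} + 0} = \frac{1}{- \frac{207}{29}} = - \frac{29}{207}$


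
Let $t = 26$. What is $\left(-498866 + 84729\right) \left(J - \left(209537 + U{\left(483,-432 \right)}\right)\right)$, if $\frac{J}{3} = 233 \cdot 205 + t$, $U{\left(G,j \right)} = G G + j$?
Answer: $123835659877$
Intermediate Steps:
$U{\left(G,j \right)} = j + G^{2}$ ($U{\left(G,j \right)} = G^{2} + j = j + G^{2}$)
$J = 143373$ ($J = 3 \left(233 \cdot 205 + 26\right) = 3 \left(47765 + 26\right) = 3 \cdot 47791 = 143373$)
$\left(-498866 + 84729\right) \left(J - \left(209537 + U{\left(483,-432 \right)}\right)\right) = \left(-498866 + 84729\right) \left(143373 - 442394\right) = - 414137 \left(143373 - 442394\right) = \left(-414137\right) \left(-299021\right) = 123835659877$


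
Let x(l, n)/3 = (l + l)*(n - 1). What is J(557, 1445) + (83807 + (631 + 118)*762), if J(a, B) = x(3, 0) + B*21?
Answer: 684872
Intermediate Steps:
x(l, n) = 6*l*(-1 + n) (x(l, n) = 3*((l + l)*(n - 1)) = 3*((2*l)*(-1 + n)) = 3*(2*l*(-1 + n)) = 6*l*(-1 + n))
J(a, B) = -18 + 21*B (J(a, B) = 6*3*(-1 + 0) + B*21 = 6*3*(-1) + 21*B = -18 + 21*B)
J(557, 1445) + (83807 + (631 + 118)*762) = (-18 + 21*1445) + (83807 + (631 + 118)*762) = (-18 + 30345) + (83807 + 749*762) = 30327 + (83807 + 570738) = 30327 + 654545 = 684872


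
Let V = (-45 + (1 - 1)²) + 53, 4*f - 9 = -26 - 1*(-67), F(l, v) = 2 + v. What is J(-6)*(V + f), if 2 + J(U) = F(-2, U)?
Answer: -123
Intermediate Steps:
J(U) = U (J(U) = -2 + (2 + U) = U)
f = 25/2 (f = 9/4 + (-26 - 1*(-67))/4 = 9/4 + (-26 + 67)/4 = 9/4 + (¼)*41 = 9/4 + 41/4 = 25/2 ≈ 12.500)
V = 8 (V = (-45 + 0²) + 53 = (-45 + 0) + 53 = -45 + 53 = 8)
J(-6)*(V + f) = -6*(8 + 25/2) = -6*41/2 = -123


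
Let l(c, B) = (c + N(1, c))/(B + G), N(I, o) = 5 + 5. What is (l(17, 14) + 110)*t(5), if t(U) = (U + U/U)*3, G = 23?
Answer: 73746/37 ≈ 1993.1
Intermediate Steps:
N(I, o) = 10
t(U) = 3 + 3*U (t(U) = (U + 1)*3 = (1 + U)*3 = 3 + 3*U)
l(c, B) = (10 + c)/(23 + B) (l(c, B) = (c + 10)/(B + 23) = (10 + c)/(23 + B))
(l(17, 14) + 110)*t(5) = ((10 + 17)/(23 + 14) + 110)*(3 + 3*5) = (27/37 + 110)*(3 + 15) = ((1/37)*27 + 110)*18 = (27/37 + 110)*18 = (4097/37)*18 = 73746/37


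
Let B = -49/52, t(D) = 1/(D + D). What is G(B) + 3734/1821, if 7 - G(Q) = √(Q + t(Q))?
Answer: 16481/1821 - 3*I*√5421/182 ≈ 9.0505 - 1.2136*I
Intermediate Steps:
t(D) = 1/(2*D)
B = -49/52 (B = -49*1/52 = -49/52 ≈ -0.94231)
G(Q) = 7 - √(Q + 1/(2*Q))
G(B) + 3734/1821 = (7 - √(2/(-49/52) + 4*(-49/52))/2) + 3734/1821 = (7 - √(2*(-52/49) - 49/13)/2) + 3734*(1/1821) = (7 - √(-104/49 - 49/13)/2) + 3734/1821 = (7 - 3*I*√5421/182) + 3734/1821 = 16481/1821 - 3*I*√5421/182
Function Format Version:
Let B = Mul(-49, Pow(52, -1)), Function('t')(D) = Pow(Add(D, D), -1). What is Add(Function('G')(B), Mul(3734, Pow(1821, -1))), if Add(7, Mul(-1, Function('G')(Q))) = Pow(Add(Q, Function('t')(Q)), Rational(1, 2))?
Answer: Add(Rational(16481, 1821), Mul(Rational(-3, 182), I, Pow(5421, Rational(1, 2)))) ≈ Add(9.0505, Mul(-1.2136, I))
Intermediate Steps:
Function('t')(D) = Mul(Rational(1, 2), Pow(D, -1)) (Function('t')(D) = Pow(Mul(2, D), -1) = Mul(Rational(1, 2), Pow(D, -1)))
B = Rational(-49, 52) (B = Mul(-49, Rational(1, 52)) = Rational(-49, 52) ≈ -0.94231)
Function('G')(Q) = Add(7, Mul(-1, Pow(Add(Q, Mul(Rational(1, 2), Pow(Q, -1))), Rational(1, 2))))
Add(Function('G')(B), Mul(3734, Pow(1821, -1))) = Add(Add(7, Mul(Rational(-1, 2), Pow(Add(Mul(2, Pow(Rational(-49, 52), -1)), Mul(4, Rational(-49, 52))), Rational(1, 2)))), Mul(3734, Pow(1821, -1))) = Add(Add(7, Mul(Rational(-1, 2), Pow(Add(Mul(2, Rational(-52, 49)), Rational(-49, 13)), Rational(1, 2)))), Mul(3734, Rational(1, 1821))) = Add(Add(7, Mul(Rational(-1, 2), Pow(Add(Rational(-104, 49), Rational(-49, 13)), Rational(1, 2)))), Rational(3734, 1821)) = Add(Add(7, Mul(Rational(-1, 2), Pow(Rational(-3753, 637), Rational(1, 2)))), Rational(3734, 1821)) = Add(Add(7, Mul(Rational(-1, 2), Mul(Rational(3, 91), I, Pow(5421, Rational(1, 2))))), Rational(3734, 1821)) = Add(Add(7, Mul(Rational(-3, 182), I, Pow(5421, Rational(1, 2)))), Rational(3734, 1821)) = Add(Rational(16481, 1821), Mul(Rational(-3, 182), I, Pow(5421, Rational(1, 2))))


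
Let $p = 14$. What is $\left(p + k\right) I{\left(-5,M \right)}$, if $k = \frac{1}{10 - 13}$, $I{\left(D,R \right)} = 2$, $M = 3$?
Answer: $\frac{82}{3} \approx 27.333$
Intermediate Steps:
$k = - \frac{1}{3}$ ($k = \frac{1}{-3} = - \frac{1}{3} \approx -0.33333$)
$\left(p + k\right) I{\left(-5,M \right)} = \left(14 - \frac{1}{3}\right) 2 = \frac{41}{3} \cdot 2 = \frac{82}{3}$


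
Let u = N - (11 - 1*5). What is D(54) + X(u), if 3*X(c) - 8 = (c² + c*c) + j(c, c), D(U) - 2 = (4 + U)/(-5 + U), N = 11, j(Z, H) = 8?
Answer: 1234/49 ≈ 25.184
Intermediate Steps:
D(U) = 2 + (4 + U)/(-5 + U)
u = 5 (u = 11 - (11 - 1*5) = 11 - (11 - 5) = 11 - 1*6 = 11 - 6 = 5)
X(c) = 16/3 + 2*c²/3 (X(c) = 8/3 + ((c² + c*c) + 8)/3 = 8/3 + ((c² + c²) + 8)/3 = 8/3 + (2*c² + 8)/3 = 8/3 + (8 + 2*c²)/3 = 8/3 + (8/3 + 2*c²/3) = 16/3 + 2*c²/3)
D(54) + X(u) = 3*(-2 + 54)/(-5 + 54) + (16/3 + (⅔)*5²) = 3*52/49 + (16/3 + (⅔)*25) = 3*(1/49)*52 + (16/3 + 50/3) = 156/49 + 22 = 1234/49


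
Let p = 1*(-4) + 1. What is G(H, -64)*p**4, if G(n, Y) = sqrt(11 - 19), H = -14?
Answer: 162*I*sqrt(2) ≈ 229.1*I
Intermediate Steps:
p = -3 (p = -4 + 1 = -3)
G(n, Y) = 2*I*sqrt(2) (G(n, Y) = sqrt(-8) = 2*I*sqrt(2))
G(H, -64)*p**4 = (2*I*sqrt(2))*(-3)**4 = (2*I*sqrt(2))*81 = 162*I*sqrt(2)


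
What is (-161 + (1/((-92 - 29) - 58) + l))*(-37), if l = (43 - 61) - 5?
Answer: 1218669/179 ≈ 6808.2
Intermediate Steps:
l = -23 (l = -18 - 5 = -23)
(-161 + (1/((-92 - 29) - 58) + l))*(-37) = (-161 + (1/((-92 - 29) - 58) - 23))*(-37) = (-161 + (1/(-121 - 58) - 23))*(-37) = (-161 + (1/(-179) - 23))*(-37) = (-161 + (-1/179 - 23))*(-37) = (-161 - 4118/179)*(-37) = -32937/179*(-37) = 1218669/179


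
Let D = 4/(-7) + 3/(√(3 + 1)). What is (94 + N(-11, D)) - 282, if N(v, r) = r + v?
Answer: -2773/14 ≈ -198.07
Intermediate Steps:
D = 13/14 (D = 4*(-⅐) + 3/(√4) = -4/7 + 3/2 = 13/14 ≈ 0.92857)
(94 + N(-11, D)) - 282 = (94 + (13/14 - 11)) - 282 = (94 - 141/14) - 282 = 1175/14 - 282 = -2773/14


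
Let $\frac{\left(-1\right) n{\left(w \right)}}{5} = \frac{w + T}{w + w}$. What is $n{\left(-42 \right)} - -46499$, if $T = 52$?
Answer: $\frac{1952983}{42} \approx 46500.0$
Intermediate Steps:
$n{\left(w \right)} = - \frac{5 \left(52 + w\right)}{2 w}$ ($n{\left(w \right)} = - 5 \frac{w + 52}{w + w} = - 5 \frac{52 + w}{2 w} = - \frac{5 \left(52 + w\right)}{2 w}$)
$n{\left(-42 \right)} - -46499 = \left(- \frac{5}{2} - \frac{130}{-42}\right) - -46499 = \left(- \frac{5}{2} - - \frac{65}{21}\right) + 46499 = \left(- \frac{5}{2} + \frac{65}{21}\right) + 46499 = \frac{25}{42} + 46499 = \frac{1952983}{42}$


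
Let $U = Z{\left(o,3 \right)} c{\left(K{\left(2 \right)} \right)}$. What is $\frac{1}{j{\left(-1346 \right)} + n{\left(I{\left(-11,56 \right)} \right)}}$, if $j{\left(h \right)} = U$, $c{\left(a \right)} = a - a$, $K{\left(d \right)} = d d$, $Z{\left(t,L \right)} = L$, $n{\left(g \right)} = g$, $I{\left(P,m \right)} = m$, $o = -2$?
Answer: $\frac{1}{56} \approx 0.017857$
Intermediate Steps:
$K{\left(d \right)} = d^{2}$
$c{\left(a \right)} = 0$
$U = 0$ ($U = 3 \cdot 0 = 0$)
$j{\left(h \right)} = 0$
$\frac{1}{j{\left(-1346 \right)} + n{\left(I{\left(-11,56 \right)} \right)}} = \frac{1}{0 + 56} = \frac{1}{56}$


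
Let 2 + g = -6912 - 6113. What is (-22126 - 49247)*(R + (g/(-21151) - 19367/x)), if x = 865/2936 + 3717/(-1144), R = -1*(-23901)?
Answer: -14258198645389950876/6559157761 ≈ -2.1738e+9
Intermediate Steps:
R = 23901
x = -310111/104962 (x = 865*(1/2936) + 3717*(-1/1144) = 865/2936 - 3717/1144 = -310111/104962 ≈ -2.9545)
g = -13027 (g = -2 + (-6912 - 6113) = -2 - 13025 = -13027)
(-22126 - 49247)*(R + (g/(-21151) - 19367/x)) = (-22126 - 49247)*(23901 + (-13027/(-21151) - 19367/(-310111/104962))) = -71373*(23901 + (-13027*(-1/21151) - 19367*(-104962/310111))) = -71373*(23901 + (13027/21151 + 2032799054/310111)) = -71373*(23901 + 42999772607151/6559157761) = -71373*199770202252812/6559157761 = -14258198645389950876/6559157761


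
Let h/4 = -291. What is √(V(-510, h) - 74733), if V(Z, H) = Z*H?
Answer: √518907 ≈ 720.35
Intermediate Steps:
h = -1164 (h = 4*(-291) = -1164)
V(Z, H) = H*Z
√(V(-510, h) - 74733) = √(-1164*(-510) - 74733) = √(593640 - 74733) = √518907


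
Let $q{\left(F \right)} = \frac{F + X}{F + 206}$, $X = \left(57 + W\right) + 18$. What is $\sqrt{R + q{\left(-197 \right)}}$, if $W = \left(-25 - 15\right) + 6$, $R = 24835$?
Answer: $\frac{\sqrt{223359}}{3} \approx 157.54$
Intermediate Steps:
$W = -34$ ($W = -40 + 6 = -34$)
$X = 41$ ($X = \left(57 - 34\right) + 18 = 23 + 18 = 41$)
$q{\left(F \right)} = \frac{41 + F}{206 + F}$ ($q{\left(F \right)} = \frac{F + 41}{F + 206} = \frac{41 + F}{206 + F}$)
$\sqrt{R + q{\left(-197 \right)}} = \sqrt{24835 + \frac{41 - 197}{206 - 197}} = \sqrt{24835 + \frac{1}{9} \left(-156\right)} = \sqrt{24835 - \frac{52}{3}} = \sqrt{\frac{74453}{3}} = \frac{\sqrt{223359}}{3}$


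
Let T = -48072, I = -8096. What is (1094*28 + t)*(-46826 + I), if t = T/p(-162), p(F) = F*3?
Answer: -136712062088/81 ≈ -1.6878e+9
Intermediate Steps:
p(F) = 3*F
t = 8012/81 (t = -48072/(3*(-162)) = -48072/(-486) = -48072*(-1/486) = 8012/81 ≈ 98.914)
(1094*28 + t)*(-46826 + I) = (1094*28 + 8012/81)*(-46826 - 8096) = (30632 + 8012/81)*(-54922) = (2489204/81)*(-54922) = -136712062088/81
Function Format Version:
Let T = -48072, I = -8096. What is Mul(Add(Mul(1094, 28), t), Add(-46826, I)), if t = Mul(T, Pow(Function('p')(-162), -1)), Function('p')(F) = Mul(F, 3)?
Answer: Rational(-136712062088, 81) ≈ -1.6878e+9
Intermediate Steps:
Function('p')(F) = Mul(3, F)
t = Rational(8012, 81) (t = Mul(-48072, Pow(Mul(3, -162), -1)) = Mul(-48072, Pow(-486, -1)) = Mul(-48072, Rational(-1, 486)) = Rational(8012, 81) ≈ 98.914)
Mul(Add(Mul(1094, 28), t), Add(-46826, I)) = Mul(Add(Mul(1094, 28), Rational(8012, 81)), Add(-46826, -8096)) = Mul(Add(30632, Rational(8012, 81)), -54922) = Mul(Rational(2489204, 81), -54922) = Rational(-136712062088, 81)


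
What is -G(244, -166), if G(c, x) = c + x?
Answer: -78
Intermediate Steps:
-G(244, -166) = -(244 - 166) = -1*78 = -78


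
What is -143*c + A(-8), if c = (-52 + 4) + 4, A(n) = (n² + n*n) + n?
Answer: 6412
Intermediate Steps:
A(n) = n + 2*n² (A(n) = (n² + n²) + n = 2*n² + n = n + 2*n²)
c = -44 (c = -48 + 4 = -44)
-143*c + A(-8) = -143*(-44) - 8*(1 + 2*(-8)) = 6292 - 8*(1 - 16) = 6292 - 8*(-15) = 6292 + 120 = 6412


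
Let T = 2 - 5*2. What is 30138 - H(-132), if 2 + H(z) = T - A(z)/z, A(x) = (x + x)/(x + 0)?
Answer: 1989767/66 ≈ 30148.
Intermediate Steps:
A(x) = 2 (A(x) = (2*x)/x = 2)
T = -8 (T = 2 - 10 = -8)
H(z) = -10 - 2/z (H(z) = -2 + (-8 - 2/z) = -10 - 2/z)
30138 - H(-132) = 30138 - (-10 - 2/(-132)) = 30138 - (-10 - 2*(-1/132)) = 30138 - (-10 + 1/66) = 30138 - 1*(-659/66) = 30138 + 659/66 = 1989767/66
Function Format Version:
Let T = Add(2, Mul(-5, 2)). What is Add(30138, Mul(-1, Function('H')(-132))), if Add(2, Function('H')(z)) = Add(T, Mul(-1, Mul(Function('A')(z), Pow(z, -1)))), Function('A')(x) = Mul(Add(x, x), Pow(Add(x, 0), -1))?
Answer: Rational(1989767, 66) ≈ 30148.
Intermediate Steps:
Function('A')(x) = 2 (Function('A')(x) = Mul(Mul(2, x), Pow(x, -1)) = 2)
T = -8 (T = Add(2, -10) = -8)
Function('H')(z) = Add(-10, Mul(-2, Pow(z, -1))) (Function('H')(z) = Add(-2, Add(-8, Mul(-1, Mul(2, Pow(z, -1))))) = Add(-2, Add(-8, Mul(-2, Pow(z, -1)))) = Add(-10, Mul(-2, Pow(z, -1))))
Add(30138, Mul(-1, Function('H')(-132))) = Add(30138, Mul(-1, Add(-10, Mul(-2, Pow(-132, -1))))) = Add(30138, Mul(-1, Add(-10, Mul(-2, Rational(-1, 132))))) = Add(30138, Mul(-1, Add(-10, Rational(1, 66)))) = Add(30138, Mul(-1, Rational(-659, 66))) = Add(30138, Rational(659, 66)) = Rational(1989767, 66)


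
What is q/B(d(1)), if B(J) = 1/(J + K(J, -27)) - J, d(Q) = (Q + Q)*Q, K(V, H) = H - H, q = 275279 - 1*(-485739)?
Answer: -1522036/3 ≈ -5.0735e+5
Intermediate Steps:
q = 761018 (q = 275279 + 485739 = 761018)
K(V, H) = 0
d(Q) = 2*Q² (d(Q) = (2*Q)*Q = 2*Q²)
B(J) = 1/J - J (B(J) = 1/(J + 0) - J = 1/J - J)
q/B(d(1)) = 761018/(1/(2*1²) - 2*1²) = 761018/(1/(2*1) - 2) = 761018/(1/2 - 1*2) = 761018/(½ - 2) = 761018/(-3/2) = 761018*(-⅔) = -1522036/3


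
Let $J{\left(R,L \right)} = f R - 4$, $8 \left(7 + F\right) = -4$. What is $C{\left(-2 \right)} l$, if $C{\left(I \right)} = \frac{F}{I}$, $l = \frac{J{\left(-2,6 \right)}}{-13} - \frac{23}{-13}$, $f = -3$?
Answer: $\frac{315}{52} \approx 6.0577$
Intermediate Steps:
$F = - \frac{15}{2}$ ($F = -7 + \frac{1}{8} \left(-4\right) = -7 - \frac{1}{2} = - \frac{15}{2} \approx -7.5$)
$J{\left(R,L \right)} = -4 - 3 R$ ($J{\left(R,L \right)} = - 3 R - 4 = -4 - 3 R$)
$l = \frac{21}{13}$ ($l = \frac{-4 - -6}{-13} - \frac{23}{-13} = \left(-4 + 6\right) \left(- \frac{1}{13}\right) - - \frac{23}{13} = 2 \left(- \frac{1}{13}\right) + \frac{23}{13} = - \frac{2}{13} + \frac{23}{13} = \frac{21}{13} \approx 1.6154$)
$C{\left(I \right)} = - \frac{15}{2 I}$
$C{\left(-2 \right)} l = - \frac{15}{2 \left(-2\right)} \frac{21}{13} = \left(- \frac{15}{2}\right) \left(- \frac{1}{2}\right) \frac{21}{13} = \frac{15}{4} \cdot \frac{21}{13} = \frac{315}{52}$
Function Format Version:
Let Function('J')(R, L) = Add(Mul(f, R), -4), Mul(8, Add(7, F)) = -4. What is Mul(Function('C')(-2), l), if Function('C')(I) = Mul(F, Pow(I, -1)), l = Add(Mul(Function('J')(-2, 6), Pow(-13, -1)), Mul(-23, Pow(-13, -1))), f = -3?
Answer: Rational(315, 52) ≈ 6.0577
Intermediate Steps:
F = Rational(-15, 2) (F = Add(-7, Mul(Rational(1, 8), -4)) = Add(-7, Rational(-1, 2)) = Rational(-15, 2) ≈ -7.5000)
Function('J')(R, L) = Add(-4, Mul(-3, R)) (Function('J')(R, L) = Add(Mul(-3, R), -4) = Add(-4, Mul(-3, R)))
l = Rational(21, 13) (l = Add(Mul(Add(-4, Mul(-3, -2)), Pow(-13, -1)), Mul(-23, Pow(-13, -1))) = Add(Mul(Add(-4, 6), Rational(-1, 13)), Mul(-23, Rational(-1, 13))) = Add(Mul(2, Rational(-1, 13)), Rational(23, 13)) = Add(Rational(-2, 13), Rational(23, 13)) = Rational(21, 13) ≈ 1.6154)
Function('C')(I) = Mul(Rational(-15, 2), Pow(I, -1))
Mul(Function('C')(-2), l) = Mul(Mul(Rational(-15, 2), Pow(-2, -1)), Rational(21, 13)) = Mul(Mul(Rational(-15, 2), Rational(-1, 2)), Rational(21, 13)) = Mul(Rational(15, 4), Rational(21, 13)) = Rational(315, 52)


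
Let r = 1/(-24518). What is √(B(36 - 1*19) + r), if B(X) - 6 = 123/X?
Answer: √2299324053598/416806 ≈ 3.6380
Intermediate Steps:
B(X) = 6 + 123/X
r = -1/24518 ≈ -4.0786e-5
√(B(36 - 1*19) + r) = √((6 + 123/(36 - 1*19)) - 1/24518) = √((6 + 123/(36 - 19)) - 1/24518) = √((6 + 123/17) - 1/24518) = √(225/17 - 1/24518) = √(5516533/416806) = √2299324053598/416806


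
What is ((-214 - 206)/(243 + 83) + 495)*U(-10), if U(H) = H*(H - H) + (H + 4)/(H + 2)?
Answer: 241425/652 ≈ 370.28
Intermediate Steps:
U(H) = (4 + H)/(2 + H) (U(H) = H*0 + (4 + H)/(2 + H) = 0 + (4 + H)/(2 + H) = (4 + H)/(2 + H))
((-214 - 206)/(243 + 83) + 495)*U(-10) = ((-214 - 206)/(243 + 83) + 495)*((4 - 10)/(2 - 10)) = (-420/326 + 495)*(-6/(-8)) = (-420*1/326 + 495)*(-⅛*(-6)) = (-210/163 + 495)*(¾) = (80475/163)*(¾) = 241425/652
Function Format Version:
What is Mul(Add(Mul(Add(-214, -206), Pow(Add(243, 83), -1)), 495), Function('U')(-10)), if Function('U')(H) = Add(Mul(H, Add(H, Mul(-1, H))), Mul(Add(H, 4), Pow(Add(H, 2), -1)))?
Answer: Rational(241425, 652) ≈ 370.28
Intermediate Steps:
Function('U')(H) = Mul(Pow(Add(2, H), -1), Add(4, H)) (Function('U')(H) = Add(Mul(H, 0), Mul(Add(4, H), Pow(Add(2, H), -1))) = Add(0, Mul(Pow(Add(2, H), -1), Add(4, H))) = Mul(Pow(Add(2, H), -1), Add(4, H)))
Mul(Add(Mul(Add(-214, -206), Pow(Add(243, 83), -1)), 495), Function('U')(-10)) = Mul(Add(Mul(Add(-214, -206), Pow(Add(243, 83), -1)), 495), Mul(Pow(Add(2, -10), -1), Add(4, -10))) = Mul(Add(Mul(-420, Pow(326, -1)), 495), Mul(Pow(-8, -1), -6)) = Mul(Add(Mul(-420, Rational(1, 326)), 495), Mul(Rational(-1, 8), -6)) = Mul(Add(Rational(-210, 163), 495), Rational(3, 4)) = Mul(Rational(80475, 163), Rational(3, 4)) = Rational(241425, 652)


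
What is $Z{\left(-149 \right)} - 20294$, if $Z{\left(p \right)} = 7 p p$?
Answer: $135113$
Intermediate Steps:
$Z{\left(p \right)} = 7 p^{2}$
$Z{\left(-149 \right)} - 20294 = 7 \left(-149\right)^{2} - 20294 = 7 \cdot 22201 - 20294 = 155407 - 20294 = 135113$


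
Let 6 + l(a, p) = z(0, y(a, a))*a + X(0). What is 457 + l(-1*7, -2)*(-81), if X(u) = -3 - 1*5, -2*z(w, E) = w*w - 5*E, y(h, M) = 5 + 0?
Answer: 17357/2 ≈ 8678.5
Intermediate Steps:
y(h, M) = 5
z(w, E) = -w²/2 + 5*E/2 (z(w, E) = -(w*w - 5*E)/2 = -(w² - 5*E)/2 = -w²/2 + 5*E/2)
X(u) = -8 (X(u) = -3 - 5 = -8)
l(a, p) = -14 + 25*a/2 (l(a, p) = -6 + ((-½*0² + (5/2)*5)*a - 8) = -6 + ((-½*0 + 25/2)*a - 8) = -6 + ((0 + 25/2)*a - 8) = -6 + (25*a/2 - 8) = -6 + (-8 + 25*a/2) = -14 + 25*a/2)
457 + l(-1*7, -2)*(-81) = 457 + (-14 + 25*(-1*7)/2)*(-81) = 457 + (-14 + (25/2)*(-7))*(-81) = 457 + (-14 - 175/2)*(-81) = 457 - 203/2*(-81) = 457 + 16443/2 = 17357/2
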